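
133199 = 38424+94775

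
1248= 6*208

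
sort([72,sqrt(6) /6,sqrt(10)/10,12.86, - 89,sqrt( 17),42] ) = [ - 89,sqrt ( 10)/10, sqrt(6)/6, sqrt( 17), 12.86 , 42,72 ]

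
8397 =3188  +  5209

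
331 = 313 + 18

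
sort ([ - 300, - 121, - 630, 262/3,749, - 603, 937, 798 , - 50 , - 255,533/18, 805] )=[-630, - 603, - 300 ,-255, - 121, - 50, 533/18, 262/3,749, 798,  805, 937]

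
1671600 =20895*80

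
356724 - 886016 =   -  529292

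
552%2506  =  552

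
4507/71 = 4507/71 = 63.48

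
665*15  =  9975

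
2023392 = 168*12044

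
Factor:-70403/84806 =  - 2^( - 1 ) * 23^1*3061^1 * 42403^(-1 )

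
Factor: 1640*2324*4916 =18736645760 = 2^7*5^1*7^1 * 41^1*83^1*1229^1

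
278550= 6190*45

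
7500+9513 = 17013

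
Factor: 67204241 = 13^1*281^1*18397^1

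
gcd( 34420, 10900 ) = 20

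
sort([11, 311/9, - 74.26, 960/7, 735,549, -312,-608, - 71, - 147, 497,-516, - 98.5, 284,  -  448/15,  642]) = [-608,-516,-312,  -  147, - 98.5, - 74.26,-71,-448/15, 11,311/9, 960/7,284, 497, 549,642,  735]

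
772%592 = 180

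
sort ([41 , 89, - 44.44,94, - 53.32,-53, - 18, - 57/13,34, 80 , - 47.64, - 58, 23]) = [ - 58, -53.32, - 53, - 47.64, - 44.44,- 18 , - 57/13, 23,34, 41, 80,89, 94]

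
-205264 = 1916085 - 2121349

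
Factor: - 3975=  - 3^1 * 5^2*53^1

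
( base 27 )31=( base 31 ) 2k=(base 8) 122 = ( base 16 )52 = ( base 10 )82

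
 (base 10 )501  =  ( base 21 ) 12I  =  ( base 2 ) 111110101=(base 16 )1F5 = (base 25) K1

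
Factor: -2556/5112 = -1/2= - 2^(  -  1 )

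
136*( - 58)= - 7888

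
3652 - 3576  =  76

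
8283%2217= 1632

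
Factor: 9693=3^3  *  359^1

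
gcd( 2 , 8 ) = 2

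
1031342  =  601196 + 430146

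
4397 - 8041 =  - 3644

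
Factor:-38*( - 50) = 2^2*5^2*19^1 = 1900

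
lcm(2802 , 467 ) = 2802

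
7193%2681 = 1831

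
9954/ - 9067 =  -9954/9067 = -  1.10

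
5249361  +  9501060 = 14750421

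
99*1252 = 123948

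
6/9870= 1/1645 = 0.00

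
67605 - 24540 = 43065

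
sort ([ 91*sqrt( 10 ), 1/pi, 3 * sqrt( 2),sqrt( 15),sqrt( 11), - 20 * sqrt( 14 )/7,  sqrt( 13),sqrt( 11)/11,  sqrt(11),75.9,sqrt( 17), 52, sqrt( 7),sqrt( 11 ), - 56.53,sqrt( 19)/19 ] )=[ - 56.53,-20*sqrt(14)/7,sqrt( 19)/19, sqrt ( 11 ) /11,1/pi, sqrt ( 7 ),sqrt( 11), sqrt( 11),sqrt( 11),sqrt(13), sqrt( 15),sqrt( 17),3*sqrt( 2 ), 52,75.9,91*sqrt( 10)] 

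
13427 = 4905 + 8522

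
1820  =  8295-6475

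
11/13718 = 11/13718= 0.00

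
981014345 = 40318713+940695632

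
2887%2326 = 561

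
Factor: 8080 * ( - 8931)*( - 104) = 2^7*3^1*5^1*13^2*101^1 *229^1 = 7504897920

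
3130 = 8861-5731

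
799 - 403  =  396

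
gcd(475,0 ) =475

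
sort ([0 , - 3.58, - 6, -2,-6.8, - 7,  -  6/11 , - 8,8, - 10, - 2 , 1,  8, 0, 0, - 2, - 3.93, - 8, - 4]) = [ - 10 , - 8, - 8 , - 7, - 6.8, - 6, - 4, - 3.93 ,  -  3.58, -2,  -  2, - 2 , - 6/11, 0, 0,0,1, 8, 8 ] 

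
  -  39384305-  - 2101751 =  - 37282554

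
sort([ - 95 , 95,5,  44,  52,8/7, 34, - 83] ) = [ - 95,- 83,8/7,5, 34 , 44,  52,  95]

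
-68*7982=  -  542776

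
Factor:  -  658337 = -41^1 * 16057^1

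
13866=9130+4736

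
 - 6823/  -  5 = 1364 + 3/5 = 1364.60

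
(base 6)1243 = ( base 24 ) D3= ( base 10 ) 315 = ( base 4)10323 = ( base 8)473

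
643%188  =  79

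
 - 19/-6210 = 19/6210 = 0.00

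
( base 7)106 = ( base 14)3d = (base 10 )55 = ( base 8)67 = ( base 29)1Q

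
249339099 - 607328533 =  - 357989434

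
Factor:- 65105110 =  - 2^1*5^1  *  7^1*930073^1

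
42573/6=14191/2= 7095.50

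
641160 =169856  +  471304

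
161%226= 161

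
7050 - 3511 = 3539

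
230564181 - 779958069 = -549393888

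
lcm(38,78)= 1482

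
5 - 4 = 1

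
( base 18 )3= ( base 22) 3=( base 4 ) 3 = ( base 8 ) 3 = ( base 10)3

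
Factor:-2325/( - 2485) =3^1*5^1*7^( - 1)*31^1*71^(-1) =465/497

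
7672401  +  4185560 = 11857961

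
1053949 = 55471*19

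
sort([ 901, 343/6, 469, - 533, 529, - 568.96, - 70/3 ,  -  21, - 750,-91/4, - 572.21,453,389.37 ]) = [ - 750, -572.21, - 568.96, - 533, - 70/3, - 91/4 , - 21, 343/6  ,  389.37,453 , 469,  529, 901]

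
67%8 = 3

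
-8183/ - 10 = 8183/10 = 818.30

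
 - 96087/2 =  - 48044 + 1/2=-  48043.50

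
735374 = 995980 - 260606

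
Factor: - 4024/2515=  - 2^3*  5^(  -  1) = - 8/5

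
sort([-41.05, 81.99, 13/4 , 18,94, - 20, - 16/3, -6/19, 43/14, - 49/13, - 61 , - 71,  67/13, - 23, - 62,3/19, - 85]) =[ -85, - 71, - 62,-61 , - 41.05, - 23 , - 20,-16/3 , - 49/13,- 6/19, 3/19,43/14,13/4, 67/13,  18, 81.99,  94]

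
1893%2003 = 1893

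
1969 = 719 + 1250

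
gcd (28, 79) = 1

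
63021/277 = 63021/277 = 227.51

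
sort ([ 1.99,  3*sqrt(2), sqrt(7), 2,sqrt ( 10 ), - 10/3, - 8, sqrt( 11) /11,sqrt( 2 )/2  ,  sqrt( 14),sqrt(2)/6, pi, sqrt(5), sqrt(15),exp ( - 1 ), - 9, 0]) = [ - 9, -8,-10/3, 0,  sqrt( 2 ) /6,  sqrt( 11)/11, exp(- 1 )  ,  sqrt( 2)/2, 1.99, 2, sqrt(5 ), sqrt(7),  pi, sqrt( 10), sqrt( 14), sqrt( 15), 3*sqrt (2 )]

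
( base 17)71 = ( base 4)1320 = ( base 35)3F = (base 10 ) 120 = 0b1111000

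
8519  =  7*1217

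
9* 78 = 702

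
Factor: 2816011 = 11^1*59^1  *4339^1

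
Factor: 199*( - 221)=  - 43979 = -13^1*17^1*199^1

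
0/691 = 0 =0.00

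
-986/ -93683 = 986/93683 = 0.01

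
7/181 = 7/181= 0.04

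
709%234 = 7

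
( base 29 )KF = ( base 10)595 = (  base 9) 731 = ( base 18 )1F1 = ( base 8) 1123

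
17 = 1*17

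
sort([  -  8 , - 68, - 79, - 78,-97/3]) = [ - 79, - 78, - 68,-97/3, -8]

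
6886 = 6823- - 63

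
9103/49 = 185 + 38/49 = 185.78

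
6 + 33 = 39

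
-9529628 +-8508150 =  - 18037778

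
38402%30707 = 7695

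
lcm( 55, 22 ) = 110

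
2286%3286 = 2286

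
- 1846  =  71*( - 26)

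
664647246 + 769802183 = 1434449429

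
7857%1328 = 1217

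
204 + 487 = 691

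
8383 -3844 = 4539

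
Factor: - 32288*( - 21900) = 707107200 = 2^7 *3^1* 5^2*73^1*1009^1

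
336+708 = 1044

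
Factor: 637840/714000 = 67/75 = 3^( - 1)*5^( - 2 )*67^1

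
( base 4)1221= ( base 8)151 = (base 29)3I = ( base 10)105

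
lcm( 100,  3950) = 7900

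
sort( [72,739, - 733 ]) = [ - 733, 72,739 ]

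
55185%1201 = 1140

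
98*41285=4045930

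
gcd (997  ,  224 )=1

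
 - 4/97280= - 1/24320=- 0.00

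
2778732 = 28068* 99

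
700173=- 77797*( - 9 ) 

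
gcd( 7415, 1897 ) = 1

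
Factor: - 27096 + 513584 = 486488 =2^3*60811^1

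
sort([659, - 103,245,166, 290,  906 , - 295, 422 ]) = [ - 295, - 103,  166,245,  290,422,  659,906 ]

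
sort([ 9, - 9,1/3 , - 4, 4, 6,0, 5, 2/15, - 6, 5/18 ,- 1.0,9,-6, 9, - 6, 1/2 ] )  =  [ - 9,-6,- 6,- 6 , - 4,-1.0 , 0, 2/15, 5/18 , 1/3,1/2,4, 5,6,9, 9,9 ] 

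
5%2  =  1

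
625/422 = 625/422=1.48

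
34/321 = 34/321 = 0.11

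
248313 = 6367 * 39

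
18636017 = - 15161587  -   - 33797604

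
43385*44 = 1908940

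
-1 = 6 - 7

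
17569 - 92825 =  - 75256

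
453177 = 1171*387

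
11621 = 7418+4203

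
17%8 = 1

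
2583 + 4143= 6726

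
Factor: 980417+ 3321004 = 4301421 = 3^1* 613^1*2339^1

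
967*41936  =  40552112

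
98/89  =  98/89  =  1.10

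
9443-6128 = 3315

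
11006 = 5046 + 5960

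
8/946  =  4/473 = 0.01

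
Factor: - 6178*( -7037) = 43474586 = 2^1 *31^1*227^1 * 3089^1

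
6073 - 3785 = 2288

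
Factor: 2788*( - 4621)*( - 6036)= 77763888528 = 2^4 * 3^1*17^1*41^1*503^1*4621^1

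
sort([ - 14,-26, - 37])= [ - 37, - 26, - 14 ] 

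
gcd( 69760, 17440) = 17440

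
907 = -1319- - 2226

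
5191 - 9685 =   -  4494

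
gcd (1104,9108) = 276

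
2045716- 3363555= - 1317839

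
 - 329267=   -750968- - 421701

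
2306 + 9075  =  11381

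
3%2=1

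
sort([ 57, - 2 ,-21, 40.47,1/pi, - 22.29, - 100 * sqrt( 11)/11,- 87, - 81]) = [ -87, - 81,-100*sqrt(  11 ) /11, - 22.29, - 21,-2 , 1/pi,40.47,57]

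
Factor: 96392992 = 2^5*17^1 *37^1*4789^1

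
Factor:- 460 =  - 2^2*5^1*23^1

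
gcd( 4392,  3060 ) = 36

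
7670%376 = 150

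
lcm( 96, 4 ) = 96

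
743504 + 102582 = 846086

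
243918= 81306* 3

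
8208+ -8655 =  - 447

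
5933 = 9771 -3838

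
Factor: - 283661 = -7^3 * 827^1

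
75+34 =109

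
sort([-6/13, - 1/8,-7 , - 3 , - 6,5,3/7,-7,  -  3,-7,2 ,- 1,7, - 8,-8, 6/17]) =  [ - 8,-8,  -  7, - 7,-7, - 6 ,-3,-3,  -  1,-6/13,-1/8,6/17,3/7,2, 5,7]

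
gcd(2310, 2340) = 30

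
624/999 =208/333 = 0.62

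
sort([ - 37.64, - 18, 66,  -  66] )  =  [-66, - 37.64, - 18,66] 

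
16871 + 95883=112754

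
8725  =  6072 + 2653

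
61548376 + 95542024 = 157090400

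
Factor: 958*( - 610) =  - 2^2*5^1*61^1 * 479^1 = -584380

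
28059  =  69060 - 41001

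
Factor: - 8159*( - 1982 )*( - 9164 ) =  - 2^3*29^1 * 41^1*  79^1*199^1*991^1 = - 148192308632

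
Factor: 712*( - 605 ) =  - 2^3 * 5^1*11^2*89^1= - 430760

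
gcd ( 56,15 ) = 1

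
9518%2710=1388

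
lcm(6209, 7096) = 49672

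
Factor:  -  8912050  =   - 2^1*5^2*7^1*25463^1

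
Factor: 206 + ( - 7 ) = 199^1 = 199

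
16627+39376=56003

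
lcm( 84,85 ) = 7140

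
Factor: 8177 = 13^1 * 17^1*37^1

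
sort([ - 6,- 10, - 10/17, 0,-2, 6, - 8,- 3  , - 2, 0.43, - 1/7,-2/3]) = [ - 10,  -  8,-6 , - 3,-2,  -  2, - 2/3, - 10/17, - 1/7, 0, 0.43, 6 ] 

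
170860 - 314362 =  - 143502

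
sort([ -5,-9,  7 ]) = [ - 9 ,  -  5, 7 ]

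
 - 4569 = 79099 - 83668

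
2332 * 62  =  144584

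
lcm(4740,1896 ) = 9480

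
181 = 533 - 352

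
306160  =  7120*43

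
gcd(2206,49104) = 2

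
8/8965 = 8/8965 = 0.00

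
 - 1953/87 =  - 23 + 16/29=- 22.45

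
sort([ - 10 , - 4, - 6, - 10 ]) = [-10, -10, - 6,-4] 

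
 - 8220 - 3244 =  - 11464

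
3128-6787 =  - 3659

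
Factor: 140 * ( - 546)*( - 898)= 2^4*3^1 * 5^1*7^2*13^1*449^1 = 68643120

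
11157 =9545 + 1612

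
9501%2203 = 689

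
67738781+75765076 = 143503857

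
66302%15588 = 3950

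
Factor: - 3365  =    -  5^1 * 673^1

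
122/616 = 61/308 = 0.20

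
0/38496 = 0  =  0.00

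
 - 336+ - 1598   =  -1934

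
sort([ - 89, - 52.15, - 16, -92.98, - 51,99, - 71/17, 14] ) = [ - 92.98, - 89,  -  52.15  , - 51, - 16, -71/17, 14, 99]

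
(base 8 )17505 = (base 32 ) 7Q5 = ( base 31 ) 8a7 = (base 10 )8005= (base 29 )9f1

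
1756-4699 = - 2943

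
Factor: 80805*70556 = 2^2*3^1 * 5^1*31^1 *569^1*5387^1 = 5701277580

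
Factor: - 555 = - 3^1*5^1*37^1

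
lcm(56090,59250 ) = 4206750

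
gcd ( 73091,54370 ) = 1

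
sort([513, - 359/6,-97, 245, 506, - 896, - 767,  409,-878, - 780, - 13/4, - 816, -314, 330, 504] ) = [ - 896, - 878 , - 816, - 780,-767,  -  314, - 97,-359/6, - 13/4,245,330, 409,504,506,513]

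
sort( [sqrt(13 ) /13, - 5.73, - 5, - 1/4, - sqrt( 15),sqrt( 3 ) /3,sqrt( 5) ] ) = [ - 5.73, - 5, - sqrt (15) , - 1/4,sqrt(13)/13,sqrt( 3 )/3 , sqrt( 5 )]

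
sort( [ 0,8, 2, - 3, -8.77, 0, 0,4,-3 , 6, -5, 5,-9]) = [-9,-8.77, - 5 ,-3, - 3, 0,0, 0,2, 4, 5,6, 8 ]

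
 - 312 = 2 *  ( - 156)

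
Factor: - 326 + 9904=9578  =  2^1*4789^1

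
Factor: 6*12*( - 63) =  - 2^3*3^4*7^1=- 4536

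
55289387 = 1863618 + 53425769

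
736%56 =8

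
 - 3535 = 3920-7455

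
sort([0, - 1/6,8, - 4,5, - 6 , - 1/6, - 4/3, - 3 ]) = [ - 6, - 4, -3,-4/3, - 1/6,  -  1/6,  0 , 5, 8]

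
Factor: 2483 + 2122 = 4605 = 3^1*5^1*307^1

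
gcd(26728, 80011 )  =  1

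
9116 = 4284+4832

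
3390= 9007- 5617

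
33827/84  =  402+59/84 =402.70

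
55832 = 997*56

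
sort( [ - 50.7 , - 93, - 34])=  [ - 93, - 50.7, - 34 ] 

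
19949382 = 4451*4482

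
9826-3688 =6138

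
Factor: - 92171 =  - 61^1*1511^1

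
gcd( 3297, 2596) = 1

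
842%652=190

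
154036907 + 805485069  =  959521976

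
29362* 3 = 88086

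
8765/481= 18+107/481 =18.22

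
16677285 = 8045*2073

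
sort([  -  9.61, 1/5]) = [ - 9.61,1/5 ]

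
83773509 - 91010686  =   - 7237177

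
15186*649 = 9855714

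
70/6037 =70/6037=0.01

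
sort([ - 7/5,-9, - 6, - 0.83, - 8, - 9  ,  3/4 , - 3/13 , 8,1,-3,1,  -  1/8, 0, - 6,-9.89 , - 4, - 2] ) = [-9.89, - 9, - 9,-8, - 6, - 6 , - 4,-3, - 2, - 7/5,-0.83,-3/13,-1/8, 0, 3/4,1,1,8] 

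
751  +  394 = 1145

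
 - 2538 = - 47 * 54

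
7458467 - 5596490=1861977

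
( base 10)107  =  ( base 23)4F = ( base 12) 8b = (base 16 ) 6B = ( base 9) 128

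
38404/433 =38404/433 =88.69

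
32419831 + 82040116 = 114459947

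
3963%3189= 774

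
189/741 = 63/247 =0.26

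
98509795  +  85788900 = 184298695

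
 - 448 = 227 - 675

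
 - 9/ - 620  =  9/620 = 0.01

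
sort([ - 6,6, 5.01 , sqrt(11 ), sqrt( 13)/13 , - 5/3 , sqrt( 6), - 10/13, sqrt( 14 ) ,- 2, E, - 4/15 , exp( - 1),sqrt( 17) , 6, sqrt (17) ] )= [ - 6,  -  2, - 5/3, -10/13, - 4/15, sqrt( 13)/13, exp(-1 ),sqrt( 6) , E,  sqrt( 11) , sqrt ( 14), sqrt (17), sqrt( 17), 5.01,6,6 ]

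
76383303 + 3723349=80106652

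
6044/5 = 1208 + 4/5 = 1208.80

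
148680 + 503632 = 652312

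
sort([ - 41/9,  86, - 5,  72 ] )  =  [ - 5,  -  41/9, 72, 86]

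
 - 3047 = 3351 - 6398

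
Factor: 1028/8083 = 2^2*59^ ( - 1)*137^( - 1 )*257^1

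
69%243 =69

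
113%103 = 10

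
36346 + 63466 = 99812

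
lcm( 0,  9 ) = 0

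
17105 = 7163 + 9942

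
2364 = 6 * 394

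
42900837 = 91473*469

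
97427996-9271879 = 88156117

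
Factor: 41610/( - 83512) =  - 285/572 = -2^ (-2)*3^1*5^1*11^( - 1 )*13^( - 1) * 19^1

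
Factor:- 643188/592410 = - 2^1*5^( - 1)*7^(  -  1 )*19^1= -38/35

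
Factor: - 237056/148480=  - 2^ ( -1 )* 5^( - 1)* 29^ ( - 1) * 463^1 = - 463/290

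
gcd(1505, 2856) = 7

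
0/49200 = 0 = 0.00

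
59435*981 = 58305735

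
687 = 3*229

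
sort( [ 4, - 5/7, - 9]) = [ - 9, - 5/7,4]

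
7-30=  - 23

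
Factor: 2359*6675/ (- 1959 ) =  - 5248775/653 =-  5^2 * 7^1*89^1*337^1*653^( - 1)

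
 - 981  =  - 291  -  690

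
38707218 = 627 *61734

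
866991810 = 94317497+772674313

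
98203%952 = 147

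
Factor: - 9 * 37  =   - 333 = - 3^2*37^1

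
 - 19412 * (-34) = 660008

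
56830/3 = 56830/3 = 18943.33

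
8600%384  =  152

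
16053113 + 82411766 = 98464879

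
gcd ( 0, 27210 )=27210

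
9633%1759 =838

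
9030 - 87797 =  - 78767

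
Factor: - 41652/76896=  - 13/24=-2^( - 3)*3^(-1)*13^1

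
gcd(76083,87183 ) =3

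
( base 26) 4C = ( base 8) 164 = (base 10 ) 116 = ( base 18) 68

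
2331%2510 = 2331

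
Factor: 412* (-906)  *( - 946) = 353115312 = 2^4 * 3^1 * 11^1* 43^1*103^1*151^1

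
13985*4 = 55940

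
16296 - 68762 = -52466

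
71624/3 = 23874 + 2/3  =  23874.67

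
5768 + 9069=14837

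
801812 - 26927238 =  - 26125426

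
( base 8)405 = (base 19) de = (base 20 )d1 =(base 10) 261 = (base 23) B8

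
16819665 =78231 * 215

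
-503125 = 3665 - 506790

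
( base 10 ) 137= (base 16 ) 89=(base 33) 45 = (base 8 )211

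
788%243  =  59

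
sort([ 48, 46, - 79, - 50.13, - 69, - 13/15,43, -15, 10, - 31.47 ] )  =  [ - 79, - 69, - 50.13, - 31.47, - 15, - 13/15, 10,43, 46, 48]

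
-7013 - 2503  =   - 9516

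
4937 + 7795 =12732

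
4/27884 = 1/6971 = 0.00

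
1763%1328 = 435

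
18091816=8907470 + 9184346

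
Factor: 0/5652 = 0 = 0^1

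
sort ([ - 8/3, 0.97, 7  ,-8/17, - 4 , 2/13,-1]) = [-4,-8/3, - 1, - 8/17, 2/13,0.97, 7] 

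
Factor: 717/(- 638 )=-2^( -1 )*3^1*11^(  -  1)*29^(-1 )*239^1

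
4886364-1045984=3840380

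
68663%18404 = 13451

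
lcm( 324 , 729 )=2916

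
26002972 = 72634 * 358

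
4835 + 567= 5402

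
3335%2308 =1027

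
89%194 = 89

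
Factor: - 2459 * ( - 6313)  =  15523667 = 59^1 * 107^1*2459^1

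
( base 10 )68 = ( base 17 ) 40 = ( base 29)2A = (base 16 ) 44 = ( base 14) 4C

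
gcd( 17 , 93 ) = 1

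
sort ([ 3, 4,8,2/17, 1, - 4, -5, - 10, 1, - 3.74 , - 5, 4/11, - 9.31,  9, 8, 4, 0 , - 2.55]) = [ - 10, - 9.31, - 5, - 5 ,-4, - 3.74,  -  2.55, 0, 2/17, 4/11,1,  1,3,4, 4,8 , 8, 9]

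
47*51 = 2397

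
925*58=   53650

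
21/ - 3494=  - 1 + 3473/3494 = - 0.01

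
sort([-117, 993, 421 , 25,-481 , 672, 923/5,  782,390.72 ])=[ - 481, - 117, 25,  923/5,  390.72,421, 672,782,993 ] 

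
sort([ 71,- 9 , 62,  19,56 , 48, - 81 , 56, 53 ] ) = [ - 81, - 9,19,48, 53,56 , 56,62, 71 ] 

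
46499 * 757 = 35199743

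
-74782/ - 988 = 37391/494= 75.69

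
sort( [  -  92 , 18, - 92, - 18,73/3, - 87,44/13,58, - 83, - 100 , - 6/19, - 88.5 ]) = [-100, - 92, - 92, -88.5, - 87, - 83, - 18, - 6/19 , 44/13, 18,  73/3, 58]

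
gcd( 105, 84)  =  21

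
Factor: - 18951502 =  - 2^1 * 9475751^1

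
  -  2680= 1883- 4563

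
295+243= 538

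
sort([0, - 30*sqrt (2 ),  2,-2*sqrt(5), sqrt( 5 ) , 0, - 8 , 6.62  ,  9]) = [ - 30*sqrt (2), - 8,-2*sqrt(5 ), 0 , 0,2, sqrt( 5 ),6.62,9] 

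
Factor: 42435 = 3^2*5^1*23^1*41^1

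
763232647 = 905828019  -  142595372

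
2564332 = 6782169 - 4217837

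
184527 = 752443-567916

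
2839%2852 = 2839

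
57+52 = 109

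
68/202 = 34/101 = 0.34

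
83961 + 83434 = 167395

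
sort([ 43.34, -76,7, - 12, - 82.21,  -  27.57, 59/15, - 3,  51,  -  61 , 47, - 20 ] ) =[ -82.21, - 76 ,  -  61 , - 27.57, - 20,  -  12,  -  3, 59/15, 7  ,  43.34, 47,51]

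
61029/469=130  +  59/469 = 130.13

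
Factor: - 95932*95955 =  - 2^2 * 3^1*5^1*29^1*827^1*6397^1 = -  9205155060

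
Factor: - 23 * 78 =  -  1794= - 2^1*3^1*13^1*23^1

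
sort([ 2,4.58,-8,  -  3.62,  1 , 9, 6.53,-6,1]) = [ - 8,-6, - 3.62,1, 1,2 , 4.58,6.53,9 ]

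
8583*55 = 472065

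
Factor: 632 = 2^3*79^1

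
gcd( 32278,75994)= 2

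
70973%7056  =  413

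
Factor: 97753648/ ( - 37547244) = - 2^2*3^( - 2 ) * 7^( - 1 )*148997^( - 1)*6109603^1=   -  24438412/9386811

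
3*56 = 168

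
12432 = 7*1776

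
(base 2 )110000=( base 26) 1m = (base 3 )1210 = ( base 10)48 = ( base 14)36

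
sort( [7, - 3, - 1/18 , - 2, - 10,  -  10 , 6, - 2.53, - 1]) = [ - 10 ,  -  10, - 3,-2.53 , - 2,-1, - 1/18 , 6,7]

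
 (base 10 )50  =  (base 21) 28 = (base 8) 62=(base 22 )26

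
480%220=40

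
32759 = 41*799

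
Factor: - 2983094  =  -2^1*1491547^1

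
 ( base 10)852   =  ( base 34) p2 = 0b1101010100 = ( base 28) 12C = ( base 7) 2325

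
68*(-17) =-1156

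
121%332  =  121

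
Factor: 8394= 2^1*3^1 * 1399^1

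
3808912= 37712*101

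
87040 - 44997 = 42043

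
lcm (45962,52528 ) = 367696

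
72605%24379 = 23847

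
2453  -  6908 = -4455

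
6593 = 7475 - 882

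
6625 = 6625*1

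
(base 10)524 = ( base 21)13k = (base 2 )1000001100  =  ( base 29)I2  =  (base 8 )1014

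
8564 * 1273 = 10901972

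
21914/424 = 10957/212 = 51.68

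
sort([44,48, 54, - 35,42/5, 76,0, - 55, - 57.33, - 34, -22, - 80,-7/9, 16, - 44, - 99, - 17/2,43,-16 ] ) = [ - 99, - 80, - 57.33, - 55,  -  44 , - 35,-34,-22, - 16, - 17/2 , - 7/9, 0, 42/5, 16,43 , 44, 48,54 , 76 ]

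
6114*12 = 73368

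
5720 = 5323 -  - 397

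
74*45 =3330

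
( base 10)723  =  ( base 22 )1AJ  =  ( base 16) 2D3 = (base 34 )L9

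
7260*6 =43560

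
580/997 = 580/997 = 0.58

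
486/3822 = 81/637 = 0.13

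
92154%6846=3156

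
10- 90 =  - 80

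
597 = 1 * 597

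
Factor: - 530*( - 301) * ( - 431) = -2^1 * 5^1*7^1*43^1* 53^1*431^1 = -  68757430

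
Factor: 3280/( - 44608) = -5/68 = -2^( - 2)*5^1*17^( - 1) 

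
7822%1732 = 894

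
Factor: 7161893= 641^1*11173^1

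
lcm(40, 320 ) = 320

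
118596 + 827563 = 946159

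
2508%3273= 2508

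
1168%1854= 1168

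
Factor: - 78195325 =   -  5^2*13^1*17^1*14153^1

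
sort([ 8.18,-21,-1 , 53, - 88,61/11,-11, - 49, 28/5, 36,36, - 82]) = [-88 , - 82, - 49, - 21 , - 11, - 1,61/11 , 28/5,8.18,36, 36,  53]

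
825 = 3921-3096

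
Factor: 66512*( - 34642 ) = -2^5*4157^1 * 17321^1 = - 2304108704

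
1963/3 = 654 +1/3=654.33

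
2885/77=37+36/77=37.47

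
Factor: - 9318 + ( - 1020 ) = - 2^1*3^1 * 1723^1 =-10338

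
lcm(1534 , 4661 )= 121186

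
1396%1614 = 1396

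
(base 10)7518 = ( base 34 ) 6h4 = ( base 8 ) 16536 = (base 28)9GE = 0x1D5E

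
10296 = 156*66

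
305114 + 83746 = 388860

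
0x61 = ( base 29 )3a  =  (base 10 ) 97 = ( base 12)81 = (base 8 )141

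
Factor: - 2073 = - 3^1*691^1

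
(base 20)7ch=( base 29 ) 3IC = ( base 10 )3057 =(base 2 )101111110001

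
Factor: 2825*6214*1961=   2^1*5^2*13^1*37^1*53^1*113^1*239^1 = 34424472550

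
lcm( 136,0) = 0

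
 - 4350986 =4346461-8697447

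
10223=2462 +7761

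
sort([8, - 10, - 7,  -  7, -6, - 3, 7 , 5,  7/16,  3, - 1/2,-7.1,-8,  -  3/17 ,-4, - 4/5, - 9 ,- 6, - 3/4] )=[ - 10, - 9,- 8, - 7.1 , - 7, - 7, - 6, - 6, - 4, - 3,-4/5,-3/4, - 1/2, - 3/17 , 7/16,3, 5, 7,8 ]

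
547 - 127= 420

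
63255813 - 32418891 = 30836922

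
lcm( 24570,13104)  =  196560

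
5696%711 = 8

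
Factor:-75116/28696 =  - 89/34=-2^( - 1) *17^( - 1)*89^1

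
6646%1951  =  793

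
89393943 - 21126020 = 68267923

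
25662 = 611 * 42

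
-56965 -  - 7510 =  - 49455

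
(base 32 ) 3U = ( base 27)4I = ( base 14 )90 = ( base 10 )126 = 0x7e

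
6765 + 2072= 8837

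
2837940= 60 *47299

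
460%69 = 46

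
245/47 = 5 + 10/47 = 5.21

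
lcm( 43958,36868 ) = 1142908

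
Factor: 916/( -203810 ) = - 2^1*5^( - 1)* 89^ ( -1)  =  -  2/445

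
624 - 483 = 141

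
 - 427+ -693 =-1120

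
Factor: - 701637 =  - 3^1 * 233879^1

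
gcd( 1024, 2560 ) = 512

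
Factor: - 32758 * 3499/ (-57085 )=114620242/57085 = 2^1*5^( - 1)*7^( - 2)*11^1*233^( - 1)*1489^1 * 3499^1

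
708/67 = 708/67 = 10.57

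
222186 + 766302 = 988488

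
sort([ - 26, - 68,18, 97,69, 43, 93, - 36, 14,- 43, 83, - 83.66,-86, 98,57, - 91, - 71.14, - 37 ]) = [ - 91, - 86,  -  83.66,-71.14, - 68,-43, - 37, - 36,  -  26,  14, 18,43, 57, 69 , 83, 93,97,98 ]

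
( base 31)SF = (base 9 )1181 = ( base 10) 883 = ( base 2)1101110011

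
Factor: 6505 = 5^1* 1301^1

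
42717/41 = 1041 + 36/41 = 1041.88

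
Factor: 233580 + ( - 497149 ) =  - 263569=- 53^1 * 4973^1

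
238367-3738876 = -3500509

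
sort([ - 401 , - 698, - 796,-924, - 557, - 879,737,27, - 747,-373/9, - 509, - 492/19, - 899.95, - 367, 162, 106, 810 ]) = [-924, -899.95, - 879,- 796,- 747, - 698, - 557,  -  509 , - 401, - 367, - 373/9, - 492/19,27,106, 162, 737, 810 ]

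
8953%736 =121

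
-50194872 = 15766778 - 65961650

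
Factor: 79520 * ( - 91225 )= - 7254212000 = -2^5*5^3*7^1*41^1 * 71^1*89^1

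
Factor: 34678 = 2^1*7^1*2477^1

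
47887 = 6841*7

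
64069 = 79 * 811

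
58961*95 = 5601295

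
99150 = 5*19830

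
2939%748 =695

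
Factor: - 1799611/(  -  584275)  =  5^(-2) * 11^1 * 23371^( - 1)*163601^1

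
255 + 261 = 516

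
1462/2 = 731=731.00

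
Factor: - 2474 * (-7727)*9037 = 2^1*7^1*1237^1*1291^1*7727^1 = 172756696126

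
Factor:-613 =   -  613^1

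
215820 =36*5995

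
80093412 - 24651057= 55442355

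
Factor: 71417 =17^1*4201^1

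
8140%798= 160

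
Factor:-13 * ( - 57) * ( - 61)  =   - 3^1*13^1*19^1* 61^1  =  - 45201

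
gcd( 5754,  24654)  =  42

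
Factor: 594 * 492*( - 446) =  - 2^4*3^4*11^1 * 41^1*223^1 =- 130342608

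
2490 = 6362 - 3872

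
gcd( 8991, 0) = 8991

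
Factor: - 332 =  - 2^2*83^1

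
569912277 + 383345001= 953257278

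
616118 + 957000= 1573118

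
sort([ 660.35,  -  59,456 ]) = [ - 59, 456,660.35 ] 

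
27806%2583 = 1976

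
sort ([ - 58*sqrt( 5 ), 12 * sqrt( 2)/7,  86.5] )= [-58 *sqrt( 5) , 12*sqrt(2 )/7, 86.5 ]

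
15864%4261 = 3081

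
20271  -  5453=14818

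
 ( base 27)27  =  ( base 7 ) 115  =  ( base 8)75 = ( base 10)61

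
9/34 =9/34= 0.26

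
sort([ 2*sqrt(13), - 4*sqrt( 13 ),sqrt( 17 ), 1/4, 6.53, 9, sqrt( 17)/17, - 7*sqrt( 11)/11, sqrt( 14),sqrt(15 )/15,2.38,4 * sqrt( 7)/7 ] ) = [  -  4*sqrt( 13),  -  7*sqrt(11)/11, sqrt(17 ) /17,1/4,  sqrt(15) /15,4*sqrt( 7)/7,2.38, sqrt ( 14), sqrt( 17), 6.53,2*sqrt(13 ), 9 ] 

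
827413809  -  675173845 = 152239964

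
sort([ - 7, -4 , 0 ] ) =[ - 7, - 4, 0 ]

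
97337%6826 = 1773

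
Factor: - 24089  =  -13^1*17^1*109^1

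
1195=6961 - 5766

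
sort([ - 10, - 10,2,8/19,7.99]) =[ - 10,  -  10, 8/19,  2,7.99 ]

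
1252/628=313/157   =  1.99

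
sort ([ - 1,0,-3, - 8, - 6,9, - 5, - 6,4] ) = [-8,-6 ,  -  6, - 5, - 3,-1, 0,4, 9]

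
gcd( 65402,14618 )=2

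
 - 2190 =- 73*30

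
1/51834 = 1/51834 = 0.00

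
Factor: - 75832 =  - 2^3*9479^1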